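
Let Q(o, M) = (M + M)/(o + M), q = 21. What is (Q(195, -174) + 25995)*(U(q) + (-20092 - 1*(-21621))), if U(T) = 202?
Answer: 314780619/7 ≈ 4.4969e+7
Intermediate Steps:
Q(o, M) = 2*M/(M + o) (Q(o, M) = (2*M)/(M + o) = 2*M/(M + o))
(Q(195, -174) + 25995)*(U(q) + (-20092 - 1*(-21621))) = (2*(-174)/(-174 + 195) + 25995)*(202 + (-20092 - 1*(-21621))) = (2*(-174)/21 + 25995)*(202 + (-20092 + 21621)) = (2*(-174)*(1/21) + 25995)*(202 + 1529) = (-116/7 + 25995)*1731 = (181849/7)*1731 = 314780619/7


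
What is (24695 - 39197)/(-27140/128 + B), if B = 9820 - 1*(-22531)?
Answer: -464064/1028447 ≈ -0.45123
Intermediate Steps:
B = 32351 (B = 9820 + 22531 = 32351)
(24695 - 39197)/(-27140/128 + B) = (24695 - 39197)/(-27140/128 + 32351) = -14502/(-27140*1/128 + 32351) = -14502/(-6785/32 + 32351) = -14502/1028447/32 = -14502*32/1028447 = -464064/1028447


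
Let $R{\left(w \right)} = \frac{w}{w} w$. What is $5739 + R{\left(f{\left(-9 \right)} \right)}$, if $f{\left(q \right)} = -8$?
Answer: $5731$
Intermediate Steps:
$R{\left(w \right)} = w$ ($R{\left(w \right)} = 1 w = w$)
$5739 + R{\left(f{\left(-9 \right)} \right)} = 5739 - 8 = 5731$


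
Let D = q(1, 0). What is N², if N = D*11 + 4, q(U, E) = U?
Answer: 225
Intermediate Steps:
D = 1
N = 15 (N = 1*11 + 4 = 11 + 4 = 15)
N² = 15² = 225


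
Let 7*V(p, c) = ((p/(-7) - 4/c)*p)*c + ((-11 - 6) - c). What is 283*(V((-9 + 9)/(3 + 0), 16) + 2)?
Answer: -5377/7 ≈ -768.14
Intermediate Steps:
V(p, c) = -17/7 - c/7 + c*p*(-4/c - p/7)/7 (V(p, c) = (((p/(-7) - 4/c)*p)*c + ((-11 - 6) - c))/7 = (((p*(-⅐) - 4/c)*p)*c + (-17 - c))/7 = (((-p/7 - 4/c)*p)*c + (-17 - c))/7 = (((-4/c - p/7)*p)*c + (-17 - c))/7 = ((p*(-4/c - p/7))*c + (-17 - c))/7 = (c*p*(-4/c - p/7) + (-17 - c))/7 = (-17 - c + c*p*(-4/c - p/7))/7 = -17/7 - c/7 + c*p*(-4/c - p/7)/7)
283*(V((-9 + 9)/(3 + 0), 16) + 2) = 283*((-17/7 - 4*(-9 + 9)/(7*(3 + 0)) - ⅐*16 - 1/49*16*((-9 + 9)/(3 + 0))²) + 2) = 283*((-17/7 - 0/3 - 16/7 - 1/49*16*(0/3)²) + 2) = 283*((-17/7 - 0/3 - 16/7 - 1/49*16*(0*(⅓))²) + 2) = 283*((-17/7 - 4/7*0 - 16/7 - 1/49*16*0²) + 2) = 283*((-17/7 + 0 - 16/7 - 1/49*16*0) + 2) = 283*((-17/7 + 0 - 16/7 + 0) + 2) = 283*(-33/7 + 2) = 283*(-19/7) = -5377/7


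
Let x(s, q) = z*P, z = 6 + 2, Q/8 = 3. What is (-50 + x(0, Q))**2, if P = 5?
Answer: 100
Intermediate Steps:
Q = 24 (Q = 8*3 = 24)
z = 8
x(s, q) = 40 (x(s, q) = 8*5 = 40)
(-50 + x(0, Q))**2 = (-50 + 40)**2 = (-10)**2 = 100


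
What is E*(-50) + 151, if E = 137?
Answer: -6699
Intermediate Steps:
E*(-50) + 151 = 137*(-50) + 151 = -6850 + 151 = -6699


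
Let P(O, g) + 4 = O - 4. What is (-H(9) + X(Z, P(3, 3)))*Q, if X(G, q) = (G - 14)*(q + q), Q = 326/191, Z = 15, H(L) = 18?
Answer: -9128/191 ≈ -47.791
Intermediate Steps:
P(O, g) = -8 + O (P(O, g) = -4 + (O - 4) = -4 + (-4 + O) = -8 + O)
Q = 326/191 (Q = 326*(1/191) = 326/191 ≈ 1.7068)
X(G, q) = 2*q*(-14 + G) (X(G, q) = (-14 + G)*(2*q) = 2*q*(-14 + G))
(-H(9) + X(Z, P(3, 3)))*Q = (-1*18 + 2*(-8 + 3)*(-14 + 15))*(326/191) = (-18 + 2*(-5)*1)*(326/191) = (-18 - 10)*(326/191) = -28*326/191 = -9128/191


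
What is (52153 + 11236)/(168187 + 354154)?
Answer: 63389/522341 ≈ 0.12136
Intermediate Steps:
(52153 + 11236)/(168187 + 354154) = 63389/522341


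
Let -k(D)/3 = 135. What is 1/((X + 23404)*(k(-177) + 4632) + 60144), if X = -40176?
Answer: -1/70835100 ≈ -1.4117e-8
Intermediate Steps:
k(D) = -405 (k(D) = -3*135 = -405)
1/((X + 23404)*(k(-177) + 4632) + 60144) = 1/((-40176 + 23404)*(-405 + 4632) + 60144) = 1/(-16772*4227 + 60144) = 1/(-70895244 + 60144) = 1/(-70835100) = -1/70835100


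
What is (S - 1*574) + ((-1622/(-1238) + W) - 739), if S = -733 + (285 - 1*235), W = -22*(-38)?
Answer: -717229/619 ≈ -1158.7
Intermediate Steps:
W = 836
S = -683 (S = -733 + (285 - 235) = -733 + 50 = -683)
(S - 1*574) + ((-1622/(-1238) + W) - 739) = (-683 - 1*574) + ((-1622/(-1238) + 836) - 739) = (-683 - 574) + ((-1622*(-1/1238) + 836) - 739) = -1257 + ((811/619 + 836) - 739) = -1257 + (518295/619 - 739) = -1257 + 60854/619 = -717229/619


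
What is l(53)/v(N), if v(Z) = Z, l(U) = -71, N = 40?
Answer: -71/40 ≈ -1.7750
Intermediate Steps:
l(53)/v(N) = -71/40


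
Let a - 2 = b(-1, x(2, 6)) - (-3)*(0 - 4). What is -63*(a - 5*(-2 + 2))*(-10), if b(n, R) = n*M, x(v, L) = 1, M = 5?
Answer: -9450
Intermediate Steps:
b(n, R) = 5*n (b(n, R) = n*5 = 5*n)
a = -15 (a = 2 + (5*(-1) - (-3)*(0 - 4)) = 2 + (-5 - (-3)*(-4)) = 2 + (-5 - 1*12) = 2 + (-5 - 12) = 2 - 17 = -15)
-63*(a - 5*(-2 + 2))*(-10) = -63*(-15 - 5*(-2 + 2))*(-10) = -63*(-15 - 5*0)*(-10) = -63*(-15 + 0)*(-10) = -63*(-15)*(-10) = 945*(-10) = -9450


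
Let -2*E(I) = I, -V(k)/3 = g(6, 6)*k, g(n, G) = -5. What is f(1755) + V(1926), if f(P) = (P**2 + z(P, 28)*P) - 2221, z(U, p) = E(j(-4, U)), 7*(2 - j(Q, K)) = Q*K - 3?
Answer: 31143781/14 ≈ 2.2246e+6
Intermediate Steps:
j(Q, K) = 17/7 - K*Q/7 (j(Q, K) = 2 - (Q*K - 3)/7 = 2 - (K*Q - 3)/7 = 2 - (-3 + K*Q)/7 = 2 + (3/7 - K*Q/7) = 17/7 - K*Q/7)
V(k) = 15*k (V(k) = -(-15)*k = 15*k)
E(I) = -I/2
z(U, p) = -17/14 - 2*U/7 (z(U, p) = -(17/7 - 1/7*U*(-4))/2 = -(17/7 + 4*U/7)/2 = -17/14 - 2*U/7)
f(P) = -2221 + P**2 + P*(-17/14 - 2*P/7) (f(P) = (P**2 + (-17/14 - 2*P/7)*P) - 2221 = (P**2 + P*(-17/14 - 2*P/7)) - 2221 = -2221 + P**2 + P*(-17/14 - 2*P/7))
f(1755) + V(1926) = (-2221 - 17/14*1755 + (5/7)*1755**2) + 15*1926 = (-2221 - 29835/14 + (5/7)*3080025) + 28890 = (-2221 - 29835/14 + 15400125/7) + 28890 = 30739321/14 + 28890 = 31143781/14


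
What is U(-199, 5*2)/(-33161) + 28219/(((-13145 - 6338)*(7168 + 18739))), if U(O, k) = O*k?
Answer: 1003508930931/16737884792041 ≈ 0.059954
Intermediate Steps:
U(-199, 5*2)/(-33161) + 28219/(((-13145 - 6338)*(7168 + 18739))) = -995*2/(-33161) + 28219/(((-13145 - 6338)*(7168 + 18739))) = -199*10*(-1/33161) + 28219/((-19483*25907)) = -1990*(-1/33161) + 28219/(-504746081) = 1990/33161 + 28219*(-1/504746081) = 1990/33161 - 28219/504746081 = 1003508930931/16737884792041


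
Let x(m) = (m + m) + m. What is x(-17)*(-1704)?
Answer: 86904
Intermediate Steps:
x(m) = 3*m (x(m) = 2*m + m = 3*m)
x(-17)*(-1704) = (3*(-17))*(-1704) = -51*(-1704) = 86904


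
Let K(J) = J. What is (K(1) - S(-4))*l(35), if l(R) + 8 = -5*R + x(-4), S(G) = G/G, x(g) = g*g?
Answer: 0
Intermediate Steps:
x(g) = g²
S(G) = 1
l(R) = 8 - 5*R (l(R) = -8 + (-5*R + (-4)²) = -8 + (-5*R + 16) = -8 + (16 - 5*R) = 8 - 5*R)
(K(1) - S(-4))*l(35) = (1 - 1*1)*(8 - 5*35) = (1 - 1)*(8 - 175) = 0*(-167) = 0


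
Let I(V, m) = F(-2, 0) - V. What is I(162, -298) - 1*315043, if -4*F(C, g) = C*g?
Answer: -315205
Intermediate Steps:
F(C, g) = -C*g/4
I(V, m) = -V (I(V, m) = -¼*(-2)*0 - V = 0 - V = -V)
I(162, -298) - 1*315043 = -1*162 - 1*315043 = -162 - 315043 = -315205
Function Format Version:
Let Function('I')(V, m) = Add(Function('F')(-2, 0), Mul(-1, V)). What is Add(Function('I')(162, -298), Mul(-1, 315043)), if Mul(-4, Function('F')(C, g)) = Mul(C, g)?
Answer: -315205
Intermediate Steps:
Function('F')(C, g) = Mul(Rational(-1, 4), C, g) (Function('F')(C, g) = Mul(Rational(-1, 4), Mul(C, g)) = Mul(Rational(-1, 4), C, g))
Function('I')(V, m) = Mul(-1, V) (Function('I')(V, m) = Add(Mul(Rational(-1, 4), -2, 0), Mul(-1, V)) = Add(0, Mul(-1, V)) = Mul(-1, V))
Add(Function('I')(162, -298), Mul(-1, 315043)) = Add(Mul(-1, 162), Mul(-1, 315043)) = Add(-162, -315043) = -315205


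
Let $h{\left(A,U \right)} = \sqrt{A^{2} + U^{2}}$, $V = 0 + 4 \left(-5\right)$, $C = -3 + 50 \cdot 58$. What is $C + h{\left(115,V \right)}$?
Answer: $2897 + 5 \sqrt{545} \approx 3013.7$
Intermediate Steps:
$C = 2897$ ($C = -3 + 2900 = 2897$)
$V = -20$ ($V = 0 - 20 = -20$)
$C + h{\left(115,V \right)} = 2897 + \sqrt{115^{2} + \left(-20\right)^{2}} = 2897 + \sqrt{13225 + 400} = 2897 + \sqrt{13625} = 2897 + 5 \sqrt{545}$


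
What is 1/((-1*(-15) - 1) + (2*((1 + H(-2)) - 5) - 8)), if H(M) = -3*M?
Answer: ⅒ ≈ 0.10000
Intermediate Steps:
1/((-1*(-15) - 1) + (2*((1 + H(-2)) - 5) - 8)) = 1/((-1*(-15) - 1) + (2*((1 - 3*(-2)) - 5) - 8)) = 1/((15 - 1) + (2*((1 + 6) - 5) - 8)) = 1/(14 + (2*(7 - 5) - 8)) = 1/(14 + (2*2 - 8)) = 1/(14 + (4 - 8)) = 1/(14 - 4) = 1/10 = ⅒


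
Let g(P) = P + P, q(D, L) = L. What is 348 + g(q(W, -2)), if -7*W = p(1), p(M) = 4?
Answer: 344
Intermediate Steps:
W = -4/7 (W = -1/7*4 = -4/7 ≈ -0.57143)
g(P) = 2*P
348 + g(q(W, -2)) = 348 + 2*(-2) = 348 - 4 = 344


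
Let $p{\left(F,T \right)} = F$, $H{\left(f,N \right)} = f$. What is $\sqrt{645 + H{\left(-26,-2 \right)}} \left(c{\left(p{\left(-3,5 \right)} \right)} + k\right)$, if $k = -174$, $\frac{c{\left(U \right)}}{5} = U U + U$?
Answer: $- 144 \sqrt{619} \approx -3582.7$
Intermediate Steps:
$c{\left(U \right)} = 5 U + 5 U^{2}$ ($c{\left(U \right)} = 5 \left(U U + U\right) = 5 \left(U^{2} + U\right) = 5 \left(U + U^{2}\right) = 5 U + 5 U^{2}$)
$\sqrt{645 + H{\left(-26,-2 \right)}} \left(c{\left(p{\left(-3,5 \right)} \right)} + k\right) = \sqrt{645 - 26} \left(5 \left(-3\right) \left(1 - 3\right) - 174\right) = \sqrt{619} \left(5 \left(-3\right) \left(-2\right) - 174\right) = \sqrt{619} \left(30 - 174\right) = \sqrt{619} \left(-144\right) = - 144 \sqrt{619}$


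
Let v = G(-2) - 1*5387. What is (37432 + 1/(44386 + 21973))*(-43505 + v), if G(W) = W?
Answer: -121450255651566/66359 ≈ -1.8302e+9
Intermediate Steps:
v = -5389 (v = -2 - 1*5387 = -2 - 5387 = -5389)
(37432 + 1/(44386 + 21973))*(-43505 + v) = (37432 + 1/(44386 + 21973))*(-43505 - 5389) = (37432 + 1/66359)*(-48894) = (2483950089/66359)*(-48894) = -121450255651566/66359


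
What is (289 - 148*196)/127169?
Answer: -28719/127169 ≈ -0.22583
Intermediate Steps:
(289 - 148*196)/127169 = (289 - 29008)*(1/127169) = -28719*1/127169 = -28719/127169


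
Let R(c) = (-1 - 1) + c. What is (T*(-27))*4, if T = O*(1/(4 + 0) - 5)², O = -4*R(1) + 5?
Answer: -87723/4 ≈ -21931.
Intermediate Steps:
R(c) = -2 + c
O = 9 (O = -4*(-2 + 1) + 5 = -4*(-1) + 5 = 4 + 5 = 9)
T = 3249/16 (T = 9*(1/(4 + 0) - 5)² = 9*(1/4 - 5)² = 9*(¼ - 5)² = 9*(-19/4)² = 9*(361/16) = 3249/16 ≈ 203.06)
(T*(-27))*4 = ((3249/16)*(-27))*4 = -87723/16*4 = -87723/4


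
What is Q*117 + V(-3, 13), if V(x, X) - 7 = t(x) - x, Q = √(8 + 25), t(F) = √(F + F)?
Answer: 10 + 117*√33 + I*√6 ≈ 682.11 + 2.4495*I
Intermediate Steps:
t(F) = √2*√F (t(F) = √(2*F) = √2*√F)
Q = √33 ≈ 5.7446
V(x, X) = 7 - x + √2*√x (V(x, X) = 7 + (√2*√x - x) = 7 + (-x + √2*√x) = 7 - x + √2*√x)
Q*117 + V(-3, 13) = √33*117 + (7 - 1*(-3) + √2*√(-3)) = 117*√33 + (7 + 3 + √2*(I*√3)) = 117*√33 + (7 + 3 + I*√6) = 117*√33 + (10 + I*√6) = 10 + 117*√33 + I*√6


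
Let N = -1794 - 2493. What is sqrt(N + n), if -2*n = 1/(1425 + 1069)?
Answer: I*sqrt(26665295579)/2494 ≈ 65.475*I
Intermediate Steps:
n = -1/4988 (n = -1/(2*(1425 + 1069)) = -1/2/2494 = -1/2*1/2494 = -1/4988 ≈ -0.00020048)
N = -4287
sqrt(N + n) = sqrt(-4287 - 1/4988) = sqrt(-21383557/4988) = I*sqrt(26665295579)/2494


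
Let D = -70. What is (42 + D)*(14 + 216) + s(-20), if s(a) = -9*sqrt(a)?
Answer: -6440 - 18*I*sqrt(5) ≈ -6440.0 - 40.249*I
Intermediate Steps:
(42 + D)*(14 + 216) + s(-20) = (42 - 70)*(14 + 216) - 18*I*sqrt(5) = -28*230 - 18*I*sqrt(5) = -6440 - 18*I*sqrt(5)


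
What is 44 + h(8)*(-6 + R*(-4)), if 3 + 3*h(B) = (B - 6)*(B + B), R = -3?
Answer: 102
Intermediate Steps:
h(B) = -1 + 2*B*(-6 + B)/3 (h(B) = -1 + ((B - 6)*(B + B))/3 = -1 + ((-6 + B)*(2*B))/3 = -1 + (2*B*(-6 + B))/3 = -1 + 2*B*(-6 + B)/3)
44 + h(8)*(-6 + R*(-4)) = 44 + (-1 - 4*8 + (⅔)*8²)*(-6 - 3*(-4)) = 44 + (-1 - 32 + (⅔)*64)*(-6 + 12) = 44 + (-1 - 32 + 128/3)*6 = 44 + (29/3)*6 = 44 + 58 = 102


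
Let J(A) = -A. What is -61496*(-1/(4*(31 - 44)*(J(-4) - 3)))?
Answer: -15374/13 ≈ -1182.6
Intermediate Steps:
-61496*(-1/(4*(31 - 44)*(J(-4) - 3))) = -61496*(-1/(4*(31 - 44)*(-1*(-4) - 3))) = -61496*1/(52*(4 - 3)) = -61496/((-(-52))) = -61496/((-13*(-4))) = -61496/52 = -61496*1/52 = -15374/13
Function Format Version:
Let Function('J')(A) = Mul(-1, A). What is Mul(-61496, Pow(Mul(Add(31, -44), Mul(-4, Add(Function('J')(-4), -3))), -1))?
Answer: Rational(-15374, 13) ≈ -1182.6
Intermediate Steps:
Mul(-61496, Pow(Mul(Add(31, -44), Mul(-4, Add(Function('J')(-4), -3))), -1)) = Mul(-61496, Pow(Mul(Add(31, -44), Mul(-4, Add(Mul(-1, -4), -3))), -1)) = Mul(-61496, Pow(Mul(-13, Mul(-4, Add(4, -3))), -1)) = Mul(-61496, Pow(Mul(-13, Mul(-4, 1)), -1)) = Mul(-61496, Pow(Mul(-13, -4), -1)) = Mul(-61496, Pow(52, -1)) = Mul(-61496, Rational(1, 52)) = Rational(-15374, 13)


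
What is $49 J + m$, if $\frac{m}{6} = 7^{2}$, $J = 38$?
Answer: $2156$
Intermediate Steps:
$m = 294$ ($m = 6 \cdot 7^{2} = 6 \cdot 49 = 294$)
$49 J + m = 49 \cdot 38 + 294 = 1862 + 294 = 2156$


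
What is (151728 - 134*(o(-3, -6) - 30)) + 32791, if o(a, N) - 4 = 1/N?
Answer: 564076/3 ≈ 1.8803e+5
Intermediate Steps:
o(a, N) = 4 + 1/N
(151728 - 134*(o(-3, -6) - 30)) + 32791 = (151728 - 134*((4 + 1/(-6)) - 30)) + 32791 = (151728 - 134*((4 - ⅙) - 30)) + 32791 = (151728 - 134*(23/6 - 30)) + 32791 = (151728 - 134*(-157/6)) + 32791 = (151728 + 10519/3) + 32791 = 465703/3 + 32791 = 564076/3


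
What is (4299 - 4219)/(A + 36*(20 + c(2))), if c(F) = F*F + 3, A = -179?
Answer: 80/793 ≈ 0.10088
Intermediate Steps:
c(F) = 3 + F² (c(F) = F² + 3 = 3 + F²)
(4299 - 4219)/(A + 36*(20 + c(2))) = (4299 - 4219)/(-179 + 36*(20 + (3 + 2²))) = 80/(-179 + 36*(20 + (3 + 4))) = 80/(-179 + 36*(20 + 7)) = 80/(-179 + 36*27) = 80/(-179 + 972) = 80/793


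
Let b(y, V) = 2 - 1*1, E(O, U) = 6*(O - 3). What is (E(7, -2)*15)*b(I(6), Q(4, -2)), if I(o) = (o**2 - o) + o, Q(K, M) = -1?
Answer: 360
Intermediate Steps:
I(o) = o**2
E(O, U) = -18 + 6*O (E(O, U) = 6*(-3 + O) = -18 + 6*O)
b(y, V) = 1 (b(y, V) = 2 - 1 = 1)
(E(7, -2)*15)*b(I(6), Q(4, -2)) = ((-18 + 6*7)*15)*1 = ((-18 + 42)*15)*1 = (24*15)*1 = 360*1 = 360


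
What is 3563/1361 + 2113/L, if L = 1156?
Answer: 6994621/1573316 ≈ 4.4458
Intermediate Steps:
3563/1361 + 2113/L = 3563/1361 + 2113/1156 = 6994621/1573316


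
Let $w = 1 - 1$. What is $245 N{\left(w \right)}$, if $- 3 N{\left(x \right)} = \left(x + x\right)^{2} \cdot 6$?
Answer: $0$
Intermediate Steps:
$w = 0$ ($w = 1 - 1 = 0$)
$N{\left(x \right)} = - 8 x^{2}$ ($N{\left(x \right)} = - \frac{\left(x + x\right)^{2} \cdot 6}{3} = - \frac{\left(2 x\right)^{2} \cdot 6}{3} = - \frac{4 x^{2} \cdot 6}{3} = - \frac{24 x^{2}}{3} = - 8 x^{2}$)
$245 N{\left(w \right)} = 245 \left(- 8 \cdot 0^{2}\right) = 245 \left(\left(-8\right) 0\right) = 245 \cdot 0 = 0$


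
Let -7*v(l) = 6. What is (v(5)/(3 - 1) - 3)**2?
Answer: 576/49 ≈ 11.755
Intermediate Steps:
v(l) = -6/7 (v(l) = -1/7*6 = -6/7)
(v(5)/(3 - 1) - 3)**2 = (-6/(7*(3 - 1)) - 3)**2 = (-6/7/2 - 3)**2 = (-6/7*1/2 - 3)**2 = (-3/7 - 3)**2 = (-24/7)**2 = 576/49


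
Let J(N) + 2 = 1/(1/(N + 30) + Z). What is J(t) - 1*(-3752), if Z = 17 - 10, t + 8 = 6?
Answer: 738778/197 ≈ 3750.1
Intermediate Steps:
t = -2 (t = -8 + 6 = -2)
Z = 7
J(N) = -2 + 1/(7 + 1/(30 + N)) (J(N) = -2 + 1/(1/(N + 30) + 7) = -2 + 1/(1/(30 + N) + 7) = -2 + 1/(7 + 1/(30 + N)))
J(t) - 1*(-3752) = (-392 - 13*(-2))/(211 + 7*(-2)) - 1*(-3752) = (-392 + 26)/(211 - 14) + 3752 = -366/197 + 3752 = 738778/197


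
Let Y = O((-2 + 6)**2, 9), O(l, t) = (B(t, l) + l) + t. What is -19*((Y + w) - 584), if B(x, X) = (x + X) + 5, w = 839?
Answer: -5890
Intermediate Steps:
B(x, X) = 5 + X + x (B(x, X) = (X + x) + 5 = 5 + X + x)
O(l, t) = 5 + 2*l + 2*t (O(l, t) = ((5 + l + t) + l) + t = (5 + t + 2*l) + t = 5 + 2*l + 2*t)
Y = 55 (Y = 5 + 2*(-2 + 6)**2 + 2*9 = 5 + 2*4**2 + 18 = 5 + 2*16 + 18 = 5 + 32 + 18 = 55)
-19*((Y + w) - 584) = -19*((55 + 839) - 584) = -19*(894 - 584) = -19*310 = -5890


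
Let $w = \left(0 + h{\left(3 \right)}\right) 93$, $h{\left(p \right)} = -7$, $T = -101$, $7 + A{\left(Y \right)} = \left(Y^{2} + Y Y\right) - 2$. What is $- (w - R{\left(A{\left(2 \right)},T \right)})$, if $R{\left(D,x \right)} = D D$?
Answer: $652$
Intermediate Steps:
$A{\left(Y \right)} = -9 + 2 Y^{2}$ ($A{\left(Y \right)} = -7 - \left(2 - Y^{2} - Y Y\right) = -7 + \left(\left(Y^{2} + Y^{2}\right) - 2\right) = -7 + \left(2 Y^{2} - 2\right) = -7 + \left(-2 + 2 Y^{2}\right) = -9 + 2 Y^{2}$)
$R{\left(D,x \right)} = D^{2}$
$w = -651$ ($w = \left(0 - 7\right) 93 = \left(-7\right) 93 = -651$)
$- (w - R{\left(A{\left(2 \right)},T \right)}) = - (-651 - \left(-9 + 2 \cdot 2^{2}\right)^{2}) = - (-651 - \left(-9 + 2 \cdot 4\right)^{2}) = - (-651 - \left(-9 + 8\right)^{2}) = - (-651 - \left(-1\right)^{2}) = - (-651 - 1) = \left(-1\right) \left(-652\right) = 652$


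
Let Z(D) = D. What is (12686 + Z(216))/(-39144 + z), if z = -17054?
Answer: -6451/28099 ≈ -0.22958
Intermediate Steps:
(12686 + Z(216))/(-39144 + z) = (12686 + 216)/(-39144 - 17054) = 12902/(-56198) = 12902*(-1/56198) = -6451/28099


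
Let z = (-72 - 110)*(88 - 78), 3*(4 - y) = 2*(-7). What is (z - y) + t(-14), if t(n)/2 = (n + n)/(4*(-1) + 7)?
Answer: -5542/3 ≈ -1847.3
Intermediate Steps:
y = 26/3 (y = 4 - 2*(-7)/3 = 4 - ⅓*(-14) = 4 + 14/3 = 26/3 ≈ 8.6667)
z = -1820 (z = -182*10 = -1820)
t(n) = 4*n/3 (t(n) = 2*((n + n)/(4*(-1) + 7)) = 2*((2*n)/(-4 + 7)) = 2*((2*n)/3) = 2*((2*n)*(⅓)) = 2*(2*n/3) = 4*n/3)
(z - y) + t(-14) = (-1820 - 1*26/3) + (4/3)*(-14) = (-1820 - 26/3) - 56/3 = -5486/3 - 56/3 = -5542/3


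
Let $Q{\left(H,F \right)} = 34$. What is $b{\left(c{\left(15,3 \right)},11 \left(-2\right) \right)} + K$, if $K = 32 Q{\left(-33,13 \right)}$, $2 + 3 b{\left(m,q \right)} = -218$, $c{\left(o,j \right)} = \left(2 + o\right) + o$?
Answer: $\frac{3044}{3} \approx 1014.7$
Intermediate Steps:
$c{\left(o,j \right)} = 2 + 2 o$
$b{\left(m,q \right)} = - \frac{220}{3}$ ($b{\left(m,q \right)} = - \frac{2}{3} + \frac{1}{3} \left(-218\right) = - \frac{2}{3} - \frac{218}{3} = - \frac{220}{3}$)
$K = 1088$ ($K = 32 \cdot 34 = 1088$)
$b{\left(c{\left(15,3 \right)},11 \left(-2\right) \right)} + K = - \frac{220}{3} + 1088 = \frac{3044}{3}$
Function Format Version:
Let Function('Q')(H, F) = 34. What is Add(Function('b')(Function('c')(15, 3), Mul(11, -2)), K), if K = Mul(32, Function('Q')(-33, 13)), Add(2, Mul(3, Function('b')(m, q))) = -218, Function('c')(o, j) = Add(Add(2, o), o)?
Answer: Rational(3044, 3) ≈ 1014.7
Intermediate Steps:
Function('c')(o, j) = Add(2, Mul(2, o))
Function('b')(m, q) = Rational(-220, 3) (Function('b')(m, q) = Add(Rational(-2, 3), Mul(Rational(1, 3), -218)) = Add(Rational(-2, 3), Rational(-218, 3)) = Rational(-220, 3))
K = 1088 (K = Mul(32, 34) = 1088)
Add(Function('b')(Function('c')(15, 3), Mul(11, -2)), K) = Add(Rational(-220, 3), 1088) = Rational(3044, 3)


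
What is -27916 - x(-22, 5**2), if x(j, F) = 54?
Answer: -27970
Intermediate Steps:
-27916 - x(-22, 5**2) = -27916 - 1*54 = -27916 - 54 = -27970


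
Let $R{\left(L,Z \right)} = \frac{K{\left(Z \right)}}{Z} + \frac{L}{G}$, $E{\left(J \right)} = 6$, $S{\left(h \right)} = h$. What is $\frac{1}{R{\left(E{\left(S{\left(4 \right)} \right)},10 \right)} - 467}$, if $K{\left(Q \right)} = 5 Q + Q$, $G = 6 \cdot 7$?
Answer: $- \frac{7}{3226} \approx -0.0021699$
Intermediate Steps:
$G = 42$
$K{\left(Q \right)} = 6 Q$
$R{\left(L,Z \right)} = 6 + \frac{L}{42}$ ($R{\left(L,Z \right)} = \frac{6 Z}{Z} + \frac{L}{42} = 6 + L \frac{1}{42} = 6 + \frac{L}{42}$)
$\frac{1}{R{\left(E{\left(S{\left(4 \right)} \right)},10 \right)} - 467} = \frac{1}{\left(6 + \frac{1}{42} \cdot 6\right) - 467} = \frac{1}{\left(6 + \frac{1}{7}\right) - 467} = \frac{1}{\frac{43}{7} - 467} = \frac{1}{- \frac{3226}{7}} = - \frac{7}{3226}$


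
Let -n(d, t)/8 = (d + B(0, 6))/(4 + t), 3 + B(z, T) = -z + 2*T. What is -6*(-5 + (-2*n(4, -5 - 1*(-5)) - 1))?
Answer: -276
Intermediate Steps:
B(z, T) = -3 - z + 2*T (B(z, T) = -3 + (-z + 2*T) = -3 - z + 2*T)
n(d, t) = -8*(9 + d)/(4 + t) (n(d, t) = -8*(d + (-3 - 1*0 + 2*6))/(4 + t) = -8*(d + (-3 + 0 + 12))/(4 + t) = -8*(d + 9)/(4 + t) = -8*(9 + d)/(4 + t))
-6*(-5 + (-2*n(4, -5 - 1*(-5)) - 1)) = -6*(-5 + (-16*(-9 - 1*4)/(4 + (-5 - 1*(-5))) - 1)) = -6*(-5 + (-16*(-9 - 4)/(4 + (-5 + 5)) - 1)) = -6*(-5 + (-16*(-13)/(4 + 0) - 1)) = -6*(-5 + (-16*(-13)/4 - 1)) = -6*(-5 + (-2*(-26) - 1)) = -6*(-5 + (52 - 1)) = -6*(-5 + 51) = -6*46 = -276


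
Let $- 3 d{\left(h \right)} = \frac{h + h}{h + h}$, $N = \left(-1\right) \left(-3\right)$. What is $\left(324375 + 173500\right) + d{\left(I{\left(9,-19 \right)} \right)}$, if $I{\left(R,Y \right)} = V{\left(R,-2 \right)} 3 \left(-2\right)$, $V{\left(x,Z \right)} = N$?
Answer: $\frac{1493624}{3} \approx 4.9787 \cdot 10^{5}$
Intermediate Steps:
$N = 3$
$V{\left(x,Z \right)} = 3$
$I{\left(R,Y \right)} = -18$ ($I{\left(R,Y \right)} = 3 \cdot 3 \left(-2\right) = 3 \left(-6\right) = -18$)
$d{\left(h \right)} = - \frac{1}{3}$ ($d{\left(h \right)} = - \frac{\left(h + h\right) \frac{1}{h + h}}{3} = - \frac{2 h \frac{1}{2 h}}{3} = \left(- \frac{1}{3}\right) 1 = - \frac{1}{3}$)
$\left(324375 + 173500\right) + d{\left(I{\left(9,-19 \right)} \right)} = \left(324375 + 173500\right) - \frac{1}{3} = 497875 - \frac{1}{3} = \frac{1493624}{3}$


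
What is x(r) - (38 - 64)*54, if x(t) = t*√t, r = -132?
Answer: 1404 - 264*I*√33 ≈ 1404.0 - 1516.6*I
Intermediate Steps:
x(t) = t^(3/2)
x(r) - (38 - 64)*54 = (-132)^(3/2) - (38 - 64)*54 = -264*I*√33 - (-26)*54 = -264*I*√33 - 1*(-1404) = -264*I*√33 + 1404 = 1404 - 264*I*√33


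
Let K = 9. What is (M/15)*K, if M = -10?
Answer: -6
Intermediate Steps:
(M/15)*K = -10/15*9 = -10*1/15*9 = -⅔*9 = -6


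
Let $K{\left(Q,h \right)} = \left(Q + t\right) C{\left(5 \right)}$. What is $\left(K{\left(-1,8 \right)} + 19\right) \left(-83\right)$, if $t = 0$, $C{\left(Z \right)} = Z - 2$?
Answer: $-1328$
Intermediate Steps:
$C{\left(Z \right)} = -2 + Z$
$K{\left(Q,h \right)} = 3 Q$ ($K{\left(Q,h \right)} = \left(Q + 0\right) \left(-2 + 5\right) = Q 3 = 3 Q$)
$\left(K{\left(-1,8 \right)} + 19\right) \left(-83\right) = \left(3 \left(-1\right) + 19\right) \left(-83\right) = \left(-3 + 19\right) \left(-83\right) = 16 \left(-83\right) = -1328$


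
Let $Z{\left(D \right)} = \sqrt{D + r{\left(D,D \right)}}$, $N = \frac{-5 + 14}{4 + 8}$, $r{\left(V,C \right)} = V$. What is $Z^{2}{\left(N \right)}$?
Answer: $\frac{3}{2} \approx 1.5$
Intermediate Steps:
$N = \frac{3}{4}$ ($N = \frac{9}{12} = 9 \cdot \frac{1}{12} = \frac{3}{4} \approx 0.75$)
$Z{\left(D \right)} = \sqrt{2} \sqrt{D}$ ($Z{\left(D \right)} = \sqrt{D + D} = \sqrt{2 D} = \sqrt{2} \sqrt{D}$)
$Z^{2}{\left(N \right)} = \left(\sqrt{2} \sqrt{\frac{3}{4}}\right)^{2} = \left(\sqrt{2} \frac{\sqrt{3}}{2}\right)^{2} = \left(\frac{\sqrt{6}}{2}\right)^{2} = \frac{3}{2}$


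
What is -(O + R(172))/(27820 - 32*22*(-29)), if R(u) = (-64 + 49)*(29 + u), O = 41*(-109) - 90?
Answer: 3787/24118 ≈ 0.15702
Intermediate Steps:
O = -4559 (O = -4469 - 90 = -4559)
R(u) = -435 - 15*u (R(u) = -15*(29 + u) = -435 - 15*u)
-(O + R(172))/(27820 - 32*22*(-29)) = -(-4559 + (-435 - 15*172))/(27820 - 32*22*(-29)) = -(-4559 + (-435 - 2580))/(27820 - 704*(-29)) = -(-4559 - 3015)/(27820 + 20416) = -(-7574)/48236 = -1*(-3787/24118) = 3787/24118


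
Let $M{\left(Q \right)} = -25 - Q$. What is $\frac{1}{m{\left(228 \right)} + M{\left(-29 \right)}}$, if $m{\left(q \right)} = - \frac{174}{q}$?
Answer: $\frac{38}{123} \approx 0.30894$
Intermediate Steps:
$\frac{1}{m{\left(228 \right)} + M{\left(-29 \right)}} = \frac{1}{- \frac{174}{228} - -4} = \frac{1}{\left(-174\right) \frac{1}{228} + \left(-25 + 29\right)} = \frac{1}{- \frac{29}{38} + 4} = \frac{1}{\frac{123}{38}} = \frac{38}{123}$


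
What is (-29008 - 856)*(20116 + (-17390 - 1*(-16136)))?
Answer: -563294768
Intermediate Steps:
(-29008 - 856)*(20116 + (-17390 - 1*(-16136))) = -29864*(20116 + (-17390 + 16136)) = -29864*(20116 - 1254) = -29864*18862 = -563294768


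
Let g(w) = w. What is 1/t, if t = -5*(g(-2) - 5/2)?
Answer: 2/45 ≈ 0.044444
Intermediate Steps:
t = 45/2 (t = -5*(-2 - 5/2) = -5*(-9/2) = 45/2 ≈ 22.500)
1/t = 1/(45/2) = 2/45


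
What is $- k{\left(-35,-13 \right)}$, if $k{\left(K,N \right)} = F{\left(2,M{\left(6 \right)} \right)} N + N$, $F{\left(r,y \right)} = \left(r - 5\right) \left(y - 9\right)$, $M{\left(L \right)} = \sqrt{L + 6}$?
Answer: $364 - 78 \sqrt{3} \approx 228.9$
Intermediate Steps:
$M{\left(L \right)} = \sqrt{6 + L}$
$F{\left(r,y \right)} = \left(-9 + y\right) \left(-5 + r\right)$ ($F{\left(r,y \right)} = \left(-5 + r\right) \left(-9 + y\right) = \left(-9 + y\right) \left(-5 + r\right)$)
$k{\left(K,N \right)} = N + N \left(27 - 6 \sqrt{3}\right)$ ($k{\left(K,N \right)} = \left(45 - 18 - 5 \sqrt{6 + 6} + 2 \sqrt{6 + 6}\right) N + N = \left(45 - 18 - 5 \sqrt{12} + 2 \sqrt{12}\right) N + N = \left(45 - 18 - 5 \cdot 2 \sqrt{3} + 2 \cdot 2 \sqrt{3}\right) N + N = \left(45 - 18 - 10 \sqrt{3} + 4 \sqrt{3}\right) N + N = \left(27 - 6 \sqrt{3}\right) N + N = N \left(27 - 6 \sqrt{3}\right) + N = N + N \left(27 - 6 \sqrt{3}\right)$)
$- k{\left(-35,-13 \right)} = - 2 \left(-13\right) \left(14 - 3 \sqrt{3}\right) = - (-364 + 78 \sqrt{3}) = 364 - 78 \sqrt{3}$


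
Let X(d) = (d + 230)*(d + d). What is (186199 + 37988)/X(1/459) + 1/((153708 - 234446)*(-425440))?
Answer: 811189102846447679491/3626276724365120 ≈ 2.2370e+5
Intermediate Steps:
X(d) = 2*d*(230 + d) (X(d) = (230 + d)*(2*d) = 2*d*(230 + d))
(186199 + 37988)/X(1/459) + 1/((153708 - 234446)*(-425440)) = (186199 + 37988)/((2*(230 + 1/459)/459)) + 1/((153708 - 234446)*(-425440)) = 224187/((2*(1/459)*(230 + 1/459))) - 1/425440/(-80738) = 224187/((2*(1/459)*(105571/459))) - 1/80738*(-1/425440) = 224187/(211142/210681) + 1/34349174720 = 224187*(210681/211142) + 1/34349174720 = 47231941347/211142 + 1/34349174720 = 811189102846447679491/3626276724365120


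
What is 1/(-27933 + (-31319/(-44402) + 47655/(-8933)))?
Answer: -396643066/11081266967261 ≈ -3.5794e-5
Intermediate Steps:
1/(-27933 + (-31319/(-44402) + 47655/(-8933))) = 1/(-27933 + (-31319*(-1/44402) + 47655*(-1/8933))) = 1/(-27933 + (31319/44402 - 47655/8933)) = 1/(-27933 - 1836204683/396643066) = 1/(-11081266967261/396643066) = -396643066/11081266967261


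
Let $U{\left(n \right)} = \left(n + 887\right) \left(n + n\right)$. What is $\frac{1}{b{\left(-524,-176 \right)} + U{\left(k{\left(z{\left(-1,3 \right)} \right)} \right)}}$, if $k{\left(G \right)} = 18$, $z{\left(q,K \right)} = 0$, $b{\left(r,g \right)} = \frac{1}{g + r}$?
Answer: $\frac{700}{22805999} \approx 3.0694 \cdot 10^{-5}$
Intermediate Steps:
$U{\left(n \right)} = 2 n \left(887 + n\right)$ ($U{\left(n \right)} = \left(887 + n\right) 2 n = 2 n \left(887 + n\right)$)
$\frac{1}{b{\left(-524,-176 \right)} + U{\left(k{\left(z{\left(-1,3 \right)} \right)} \right)}} = \frac{1}{\frac{1}{-176 - 524} + 2 \cdot 18 \left(887 + 18\right)} = \frac{1}{\frac{1}{-700} + 2 \cdot 18 \cdot 905} = \frac{1}{- \frac{1}{700} + 32580} = \frac{1}{\frac{22805999}{700}} = \frac{700}{22805999}$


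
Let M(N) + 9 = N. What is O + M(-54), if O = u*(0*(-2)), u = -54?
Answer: -63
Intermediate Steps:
M(N) = -9 + N
O = 0 (O = -0*(-2) = -54*0 = 0)
O + M(-54) = 0 + (-9 - 54) = 0 - 63 = -63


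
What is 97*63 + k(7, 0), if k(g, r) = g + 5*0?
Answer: 6118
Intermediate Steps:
k(g, r) = g (k(g, r) = g + 0 = g)
97*63 + k(7, 0) = 97*63 + 7 = 6111 + 7 = 6118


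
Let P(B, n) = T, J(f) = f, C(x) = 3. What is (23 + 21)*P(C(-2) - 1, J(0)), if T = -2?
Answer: -88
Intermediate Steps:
P(B, n) = -2
(23 + 21)*P(C(-2) - 1, J(0)) = (23 + 21)*(-2) = 44*(-2) = -88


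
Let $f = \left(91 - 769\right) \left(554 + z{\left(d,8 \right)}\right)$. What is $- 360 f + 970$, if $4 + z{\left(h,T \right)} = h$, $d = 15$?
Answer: $137906170$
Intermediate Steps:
$z{\left(h,T \right)} = -4 + h$
$f = -383070$ ($f = \left(91 - 769\right) \left(554 + \left(-4 + 15\right)\right) = - 678 \left(554 + 11\right) = \left(-678\right) 565 = -383070$)
$- 360 f + 970 = \left(-360\right) \left(-383070\right) + 970 = 137905200 + 970 = 137906170$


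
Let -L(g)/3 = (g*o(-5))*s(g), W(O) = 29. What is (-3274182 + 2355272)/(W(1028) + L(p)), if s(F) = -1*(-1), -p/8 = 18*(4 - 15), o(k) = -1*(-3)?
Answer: 918910/14227 ≈ 64.589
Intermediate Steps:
o(k) = 3
p = 1584 (p = -144*(4 - 15) = -144*(-11) = -8*(-198) = 1584)
s(F) = 1
L(g) = -9*g (L(g) = -3*g*3 = -3*3*g = -9*g)
(-3274182 + 2355272)/(W(1028) + L(p)) = (-3274182 + 2355272)/(29 - 9*1584) = -918910/(29 - 14256) = -918910/(-14227) = -918910*(-1/14227) = 918910/14227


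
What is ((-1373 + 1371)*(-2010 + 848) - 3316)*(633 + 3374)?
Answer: -3974944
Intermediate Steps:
((-1373 + 1371)*(-2010 + 848) - 3316)*(633 + 3374) = (-2*(-1162) - 3316)*4007 = (2324 - 3316)*4007 = -992*4007 = -3974944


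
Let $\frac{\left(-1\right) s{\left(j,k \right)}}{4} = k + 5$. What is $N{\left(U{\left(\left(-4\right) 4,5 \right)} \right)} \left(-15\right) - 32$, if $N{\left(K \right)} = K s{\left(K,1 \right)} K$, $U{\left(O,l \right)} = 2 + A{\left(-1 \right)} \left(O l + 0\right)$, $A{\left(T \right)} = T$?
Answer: $2420608$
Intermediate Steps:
$s{\left(j,k \right)} = -20 - 4 k$ ($s{\left(j,k \right)} = - 4 \left(k + 5\right) = - 4 \left(5 + k\right) = -20 - 4 k$)
$U{\left(O,l \right)} = 2 - O l$ ($U{\left(O,l \right)} = 2 - \left(O l + 0\right) = 2 - O l$)
$N{\left(K \right)} = - 24 K^{2}$ ($N{\left(K \right)} = K \left(-20 - 4\right) K = K \left(-24\right) K = - 24 K K = - 24 K^{2}$)
$N{\left(U{\left(\left(-4\right) 4,5 \right)} \right)} \left(-15\right) - 32 = - 24 \left(2 - \left(-4\right) 4 \cdot 5\right)^{2} \left(-15\right) - 32 = - 24 \left(2 - \left(-16\right) 5\right)^{2} \left(-15\right) - 32 = - 24 \left(2 + 80\right)^{2} \left(-15\right) - 32 = - 24 \cdot 82^{2} \left(-15\right) - 32 = \left(-24\right) 6724 \left(-15\right) - 32 = \left(-161376\right) \left(-15\right) - 32 = 2420640 - 32 = 2420608$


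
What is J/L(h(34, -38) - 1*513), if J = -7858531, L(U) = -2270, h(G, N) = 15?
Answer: 7858531/2270 ≈ 3461.9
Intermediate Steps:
J/L(h(34, -38) - 1*513) = -7858531/(-2270) = -7858531*(-1/2270) = 7858531/2270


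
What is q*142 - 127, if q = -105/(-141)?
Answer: -999/47 ≈ -21.255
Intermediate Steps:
q = 35/47 (q = -105*(-1/141) = 35/47 ≈ 0.74468)
q*142 - 127 = (35/47)*142 - 127 = 4970/47 - 127 = -999/47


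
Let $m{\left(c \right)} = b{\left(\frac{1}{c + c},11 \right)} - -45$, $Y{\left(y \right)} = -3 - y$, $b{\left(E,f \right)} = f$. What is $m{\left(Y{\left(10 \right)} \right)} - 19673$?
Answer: $-19617$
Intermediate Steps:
$m{\left(c \right)} = 56$ ($m{\left(c \right)} = 11 - -45 = 11 + 45 = 56$)
$m{\left(Y{\left(10 \right)} \right)} - 19673 = 56 - 19673 = -19617$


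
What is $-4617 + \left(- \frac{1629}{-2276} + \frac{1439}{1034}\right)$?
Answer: $- \frac{5430307189}{1176692} \approx -4614.9$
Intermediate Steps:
$-4617 + \left(- \frac{1629}{-2276} + \frac{1439}{1034}\right) = -4617 + \left(\left(-1629\right) \left(- \frac{1}{2276}\right) + 1439 \cdot \frac{1}{1034}\right) = -4617 + \left(\frac{1629}{2276} + \frac{1439}{1034}\right) = -4617 + \frac{2479775}{1176692} = - \frac{5430307189}{1176692}$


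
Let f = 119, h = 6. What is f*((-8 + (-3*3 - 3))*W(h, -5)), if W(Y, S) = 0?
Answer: 0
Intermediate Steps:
f*((-8 + (-3*3 - 3))*W(h, -5)) = 119*((-8 + (-3*3 - 3))*0) = 119*((-8 + (-9 - 3))*0) = 119*((-8 - 12)*0) = 119*(-20*0) = 119*0 = 0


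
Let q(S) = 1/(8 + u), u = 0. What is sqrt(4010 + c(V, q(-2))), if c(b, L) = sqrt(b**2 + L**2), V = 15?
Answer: sqrt(64160 + 2*sqrt(14401))/4 ≈ 63.443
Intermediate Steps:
q(S) = 1/8 (q(S) = 1/(8 + 0) = 1/8)
c(b, L) = sqrt(L**2 + b**2)
sqrt(4010 + c(V, q(-2))) = sqrt(4010 + sqrt((1/8)**2 + 15**2)) = sqrt(4010 + sqrt(1/64 + 225)) = sqrt(4010 + sqrt(14401/64)) = sqrt(4010 + sqrt(14401)/8)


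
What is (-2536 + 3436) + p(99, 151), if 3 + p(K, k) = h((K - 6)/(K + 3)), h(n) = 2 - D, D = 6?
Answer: 893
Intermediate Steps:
h(n) = -4 (h(n) = 2 - 1*6 = 2 - 6 = -4)
p(K, k) = -7 (p(K, k) = -3 - 4 = -7)
(-2536 + 3436) + p(99, 151) = (-2536 + 3436) - 7 = 900 - 7 = 893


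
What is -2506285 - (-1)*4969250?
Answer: 2462965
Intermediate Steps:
-2506285 - (-1)*4969250 = -2506285 - 1*(-4969250) = -2506285 + 4969250 = 2462965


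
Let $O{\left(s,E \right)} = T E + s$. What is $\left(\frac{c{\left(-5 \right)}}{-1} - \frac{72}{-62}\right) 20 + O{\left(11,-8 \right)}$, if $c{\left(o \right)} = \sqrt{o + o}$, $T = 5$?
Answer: $- \frac{179}{31} - 20 i \sqrt{10} \approx -5.7742 - 63.246 i$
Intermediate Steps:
$c{\left(o \right)} = \sqrt{2} \sqrt{o}$ ($c{\left(o \right)} = \sqrt{2 o} = \sqrt{2} \sqrt{o}$)
$O{\left(s,E \right)} = s + 5 E$ ($O{\left(s,E \right)} = 5 E + s = s + 5 E$)
$\left(\frac{c{\left(-5 \right)}}{-1} - \frac{72}{-62}\right) 20 + O{\left(11,-8 \right)} = \left(\frac{\sqrt{2} \sqrt{-5}}{-1} - \frac{72}{-62}\right) 20 + \left(11 + 5 \left(-8\right)\right) = \left(\sqrt{2} i \sqrt{5} \left(-1\right) - - \frac{36}{31}\right) 20 + \left(11 - 40\right) = \left(i \sqrt{10} \left(-1\right) + \frac{36}{31}\right) 20 - 29 = \left(- i \sqrt{10} + \frac{36}{31}\right) 20 - 29 = \left(\frac{36}{31} - i \sqrt{10}\right) 20 - 29 = \left(\frac{720}{31} - 20 i \sqrt{10}\right) - 29 = - \frac{179}{31} - 20 i \sqrt{10}$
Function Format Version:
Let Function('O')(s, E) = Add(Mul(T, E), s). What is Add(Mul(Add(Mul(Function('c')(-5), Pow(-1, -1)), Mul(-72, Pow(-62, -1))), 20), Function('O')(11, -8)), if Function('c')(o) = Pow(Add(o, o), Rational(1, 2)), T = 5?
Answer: Add(Rational(-179, 31), Mul(-20, I, Pow(10, Rational(1, 2)))) ≈ Add(-5.7742, Mul(-63.246, I))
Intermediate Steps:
Function('c')(o) = Mul(Pow(2, Rational(1, 2)), Pow(o, Rational(1, 2))) (Function('c')(o) = Pow(Mul(2, o), Rational(1, 2)) = Mul(Pow(2, Rational(1, 2)), Pow(o, Rational(1, 2))))
Function('O')(s, E) = Add(s, Mul(5, E)) (Function('O')(s, E) = Add(Mul(5, E), s) = Add(s, Mul(5, E)))
Add(Mul(Add(Mul(Function('c')(-5), Pow(-1, -1)), Mul(-72, Pow(-62, -1))), 20), Function('O')(11, -8)) = Add(Mul(Add(Mul(Mul(Pow(2, Rational(1, 2)), Pow(-5, Rational(1, 2))), Pow(-1, -1)), Mul(-72, Pow(-62, -1))), 20), Add(11, Mul(5, -8))) = Add(Mul(Add(Mul(Mul(Pow(2, Rational(1, 2)), Mul(I, Pow(5, Rational(1, 2)))), -1), Mul(-72, Rational(-1, 62))), 20), Add(11, -40)) = Add(Mul(Add(Mul(Mul(I, Pow(10, Rational(1, 2))), -1), Rational(36, 31)), 20), -29) = Add(Mul(Add(Mul(-1, I, Pow(10, Rational(1, 2))), Rational(36, 31)), 20), -29) = Add(Mul(Add(Rational(36, 31), Mul(-1, I, Pow(10, Rational(1, 2)))), 20), -29) = Add(Add(Rational(720, 31), Mul(-20, I, Pow(10, Rational(1, 2)))), -29) = Add(Rational(-179, 31), Mul(-20, I, Pow(10, Rational(1, 2))))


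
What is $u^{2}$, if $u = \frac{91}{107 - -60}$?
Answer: $\frac{8281}{27889} \approx 0.29693$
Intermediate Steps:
$u = \frac{91}{167}$ ($u = \frac{91}{107 + 60} = \frac{91}{167} \approx 0.54491$)
$u^{2} = \left(\frac{91}{167}\right)^{2} = \frac{8281}{27889}$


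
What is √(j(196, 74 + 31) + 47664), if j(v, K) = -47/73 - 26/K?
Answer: √2800313677455/7665 ≈ 218.32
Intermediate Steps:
j(v, K) = -47/73 - 26/K (j(v, K) = -47*1/73 - 26/K = -47/73 - 26/K)
√(j(196, 74 + 31) + 47664) = √((-47/73 - 26/(74 + 31)) + 47664) = √((-47/73 - 26/105) + 47664) = √(-6833/7665 + 47664) = √(365337727/7665) = √2800313677455/7665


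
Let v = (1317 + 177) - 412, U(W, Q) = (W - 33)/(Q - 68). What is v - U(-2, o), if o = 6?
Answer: 67049/62 ≈ 1081.4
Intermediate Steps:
U(W, Q) = (-33 + W)/(-68 + Q)
v = 1082 (v = 1494 - 412 = 1082)
v - U(-2, o) = 1082 - (-33 - 2)/(-68 + 6) = 1082 - (-35)/(-62) = 1082 - (-1)*(-35)/62 = 1082 - 1*35/62 = 1082 - 35/62 = 67049/62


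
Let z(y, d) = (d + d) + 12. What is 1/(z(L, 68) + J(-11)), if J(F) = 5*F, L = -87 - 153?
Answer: 1/93 ≈ 0.010753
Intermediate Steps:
L = -240
z(y, d) = 12 + 2*d (z(y, d) = 2*d + 12 = 12 + 2*d)
1/(z(L, 68) + J(-11)) = 1/((12 + 2*68) + 5*(-11)) = 1/((12 + 136) - 55) = 1/(148 - 55) = 1/93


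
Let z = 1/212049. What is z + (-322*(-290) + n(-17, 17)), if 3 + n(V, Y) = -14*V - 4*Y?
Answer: 19836547804/212049 ≈ 93547.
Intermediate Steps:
n(V, Y) = -3 - 14*V - 4*Y (n(V, Y) = -3 + (-14*V - 4*Y) = -3 - 14*V - 4*Y)
z = 1/212049 ≈ 4.7159e-6
z + (-322*(-290) + n(-17, 17)) = 1/212049 + (-322*(-290) + (-3 - 14*(-17) - 4*17)) = 1/212049 + (93380 + (-3 + 238 - 68)) = 1/212049 + (93380 + 167) = 1/212049 + 93547 = 19836547804/212049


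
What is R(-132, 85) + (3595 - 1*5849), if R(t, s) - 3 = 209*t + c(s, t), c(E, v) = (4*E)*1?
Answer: -29499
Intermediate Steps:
c(E, v) = 4*E
R(t, s) = 3 + 4*s + 209*t (R(t, s) = 3 + (209*t + 4*s) = 3 + (4*s + 209*t) = 3 + 4*s + 209*t)
R(-132, 85) + (3595 - 1*5849) = (3 + 4*85 + 209*(-132)) + (3595 - 1*5849) = (3 + 340 - 27588) + (3595 - 5849) = -27245 - 2254 = -29499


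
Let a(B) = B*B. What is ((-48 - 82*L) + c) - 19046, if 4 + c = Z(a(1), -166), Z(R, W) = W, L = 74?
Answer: -25332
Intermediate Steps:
a(B) = B**2
c = -170 (c = -4 - 166 = -170)
((-48 - 82*L) + c) - 19046 = ((-48 - 82*74) - 170) - 19046 = ((-48 - 6068) - 170) - 19046 = (-6116 - 170) - 19046 = -6286 - 19046 = -25332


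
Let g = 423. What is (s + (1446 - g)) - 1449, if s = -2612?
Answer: -3038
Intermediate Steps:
(s + (1446 - g)) - 1449 = (-2612 + (1446 - 1*423)) - 1449 = (-2612 + (1446 - 423)) - 1449 = (-2612 + 1023) - 1449 = -1589 - 1449 = -3038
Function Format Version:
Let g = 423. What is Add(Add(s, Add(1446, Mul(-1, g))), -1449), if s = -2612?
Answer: -3038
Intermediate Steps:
Add(Add(s, Add(1446, Mul(-1, g))), -1449) = Add(Add(-2612, Add(1446, Mul(-1, 423))), -1449) = Add(Add(-2612, Add(1446, -423)), -1449) = Add(Add(-2612, 1023), -1449) = Add(-1589, -1449) = -3038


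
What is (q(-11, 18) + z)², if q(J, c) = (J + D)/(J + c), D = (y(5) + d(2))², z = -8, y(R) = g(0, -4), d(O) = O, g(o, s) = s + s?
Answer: 961/49 ≈ 19.612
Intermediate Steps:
g(o, s) = 2*s
y(R) = -8 (y(R) = 2*(-4) = -8)
D = 36 (D = (-8 + 2)² = (-6)² = 36)
q(J, c) = (36 + J)/(J + c) (q(J, c) = (J + 36)/(J + c) = (36 + J)/(J + c))
(q(-11, 18) + z)² = ((36 - 11)/(-11 + 18) - 8)² = (25/7 - 8)² = (-31/7)² = 961/49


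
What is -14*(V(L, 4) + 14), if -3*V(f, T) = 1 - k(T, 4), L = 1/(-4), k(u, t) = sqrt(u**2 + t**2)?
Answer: -574/3 - 56*sqrt(2)/3 ≈ -217.73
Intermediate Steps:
k(u, t) = sqrt(t**2 + u**2)
L = -1/4 ≈ -0.25000
V(f, T) = -1/3 + sqrt(16 + T**2)/3 (V(f, T) = -(1 - sqrt(4**2 + T**2))/3 = -(1 - sqrt(16 + T**2))/3 = -1/3 + sqrt(16 + T**2)/3)
-14*(V(L, 4) + 14) = -14*((-1/3 + sqrt(16 + 4**2)/3) + 14) = -14*((-1/3 + sqrt(16 + 16)/3) + 14) = -14*((-1/3 + sqrt(32)/3) + 14) = -14*((-1/3 + (4*sqrt(2))/3) + 14) = -14*((-1/3 + 4*sqrt(2)/3) + 14) = -14*(41/3 + 4*sqrt(2)/3) = -574/3 - 56*sqrt(2)/3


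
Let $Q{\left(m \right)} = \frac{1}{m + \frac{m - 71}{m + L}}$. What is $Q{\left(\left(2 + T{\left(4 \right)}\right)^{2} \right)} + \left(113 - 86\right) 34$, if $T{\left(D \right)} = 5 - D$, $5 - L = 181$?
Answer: $\frac{1436837}{1565} \approx 918.11$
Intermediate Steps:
$L = -176$ ($L = 5 - 181 = -176$)
$Q{\left(m \right)} = \frac{1}{m + \frac{-71 + m}{-176 + m}}$ ($Q{\left(m \right)} = \frac{1}{m + \frac{m - 71}{m - 176}} = \frac{1}{m + \frac{-71 + m}{-176 + m}}$)
$Q{\left(\left(2 + T{\left(4 \right)}\right)^{2} \right)} + \left(113 - 86\right) 34 = \frac{-176 + \left(2 + \left(5 - 4\right)\right)^{2}}{-71 + \left(\left(2 + \left(5 - 4\right)\right)^{2}\right)^{2} - 175 \left(2 + \left(5 - 4\right)\right)^{2}} + \left(113 - 86\right) 34 = \frac{-176 + \left(2 + \left(5 - 4\right)\right)^{2}}{-71 + \left(\left(2 + \left(5 - 4\right)\right)^{2}\right)^{2} - 175 \left(2 + \left(5 - 4\right)\right)^{2}} + 27 \cdot 34 = \frac{-176 + \left(2 + 1\right)^{2}}{-71 + \left(\left(2 + 1\right)^{2}\right)^{2} - 175 \left(2 + 1\right)^{2}} + 918 = \frac{-176 + 3^{2}}{-71 + \left(3^{2}\right)^{2} - 175 \cdot 3^{2}} + 918 = \frac{-176 + 9}{-71 + 9^{2} - 1575} + 918 = \frac{1}{-71 + 81 - 1575} \left(-167\right) + 918 = \frac{1}{-1565} \left(-167\right) + 918 = \left(- \frac{1}{1565}\right) \left(-167\right) + 918 = \frac{167}{1565} + 918 = \frac{1436837}{1565}$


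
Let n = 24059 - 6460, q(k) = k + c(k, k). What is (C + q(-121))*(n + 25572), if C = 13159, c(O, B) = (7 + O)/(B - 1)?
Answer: 34337134125/61 ≈ 5.6290e+8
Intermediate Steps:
c(O, B) = (7 + O)/(-1 + B)
q(k) = k + (7 + k)/(-1 + k)
n = 17599
(C + q(-121))*(n + 25572) = (13159 + (7 + (-121)²)/(-1 - 121))*(17599 + 25572) = (13159 + (7 + 14641)/(-122))*43171 = (13159 - 1/122*14648)*43171 = (13159 - 7324/61)*43171 = (795375/61)*43171 = 34337134125/61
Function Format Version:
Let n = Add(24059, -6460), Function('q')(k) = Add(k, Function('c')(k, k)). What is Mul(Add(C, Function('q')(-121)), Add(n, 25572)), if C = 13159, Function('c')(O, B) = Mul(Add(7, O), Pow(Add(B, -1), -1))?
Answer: Rational(34337134125, 61) ≈ 5.6290e+8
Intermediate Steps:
Function('c')(O, B) = Mul(Pow(Add(-1, B), -1), Add(7, O)) (Function('c')(O, B) = Mul(Add(7, O), Pow(Add(-1, B), -1)) = Mul(Pow(Add(-1, B), -1), Add(7, O)))
Function('q')(k) = Add(k, Mul(Pow(Add(-1, k), -1), Add(7, k)))
n = 17599
Mul(Add(C, Function('q')(-121)), Add(n, 25572)) = Mul(Add(13159, Mul(Pow(Add(-1, -121), -1), Add(7, Pow(-121, 2)))), Add(17599, 25572)) = Mul(Add(13159, Mul(Pow(-122, -1), Add(7, 14641))), 43171) = Mul(Add(13159, Mul(Rational(-1, 122), 14648)), 43171) = Mul(Add(13159, Rational(-7324, 61)), 43171) = Mul(Rational(795375, 61), 43171) = Rational(34337134125, 61)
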